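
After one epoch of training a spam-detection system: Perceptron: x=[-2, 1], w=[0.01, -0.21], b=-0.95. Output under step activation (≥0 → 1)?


z = (-2)·(0.01) + (1)·(-0.21) - 0.95
  = -1.18
step(z) = 0 (z<0)

0


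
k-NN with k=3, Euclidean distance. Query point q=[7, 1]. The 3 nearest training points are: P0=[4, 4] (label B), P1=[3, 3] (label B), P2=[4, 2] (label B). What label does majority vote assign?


d(q,P0) = 4.2426  (label B)
d(q,P1) = 4.4721  (label B)
d(q,P2) = 3.1623  (label B)
Votes: A=0, B=3
Majority → B

B


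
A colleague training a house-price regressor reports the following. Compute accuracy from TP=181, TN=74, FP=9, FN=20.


Accuracy = (TP+TN)/(TP+TN+FP+FN)
= (181+74)/(284)
= 255/284 = 89.79%

89.79%


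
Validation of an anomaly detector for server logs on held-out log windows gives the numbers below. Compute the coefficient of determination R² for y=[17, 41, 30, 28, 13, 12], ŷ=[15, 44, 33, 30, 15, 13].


ȳ = 23.5
SS_res = Σ(y-ŷ)² = 31
SS_tot = Σ(y-ȳ)² = 653.5
R² = 1 - SS_res/SS_tot = 1 - 0.0474 = 0.9526

0.9526


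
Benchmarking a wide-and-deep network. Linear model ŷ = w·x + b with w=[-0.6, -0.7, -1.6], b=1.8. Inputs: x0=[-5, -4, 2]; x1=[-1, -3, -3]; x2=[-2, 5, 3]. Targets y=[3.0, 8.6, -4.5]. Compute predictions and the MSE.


ŷ0 = (-0.6)·(-5) + (-0.7)·(-4) + (-1.6)·(2) + 1.8 = 4.4
ŷ1 = (-0.6)·(-1) + (-0.7)·(-3) + (-1.6)·(-3) + 1.8 = 9.3
ŷ2 = (-0.6)·(-2) + (-0.7)·(5) + (-1.6)·(3) + 1.8 = -5.3
errors² = [1.96, 0.49, 0.64]
MSE = 3.0900/3 = 1.03

1.03


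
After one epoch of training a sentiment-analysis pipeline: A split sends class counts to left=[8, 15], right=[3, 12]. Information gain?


Parent = [11, 27], H_parent = 0.868
H_left = 0.9321 (n=23), H_right = 0.7219 (n=15)
H_children = (23/38)·0.9321 + (15/38)·0.7219 = 0.8491
IG = 0.868 - 0.8491 = 0.0189

0.0189


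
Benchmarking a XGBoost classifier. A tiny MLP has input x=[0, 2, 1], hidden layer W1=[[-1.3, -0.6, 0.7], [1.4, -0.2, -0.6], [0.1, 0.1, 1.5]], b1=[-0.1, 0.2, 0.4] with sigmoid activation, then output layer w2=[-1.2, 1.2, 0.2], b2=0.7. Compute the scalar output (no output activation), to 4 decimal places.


z1[0] = (-1.3)·(0) + (-0.6)·(2) + (0.7)·(1) - 0.1 = -0.6
z1[1] = (1.4)·(0) + (-0.2)·(2) + (-0.6)·(1) + 0.2 = -0.8
z1[2] = (0.1)·(0) + (0.1)·(2) + (1.5)·(1) + 0.4 = 2.1
h = sigmoid(z1) = [0.3543, 0.31, 0.8909]
output = (-1.2)·(0.3543) + (1.2)·(0.31) + (0.2)·(0.8909) + 0.7 = 0.825

0.825


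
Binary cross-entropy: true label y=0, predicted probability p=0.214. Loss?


BCE = -[y·ln(p) + (1-y)·ln(1-p)]
= -0 - 1·ln(1-0.214)
= -ln(0.786) = 0.2408

0.2408


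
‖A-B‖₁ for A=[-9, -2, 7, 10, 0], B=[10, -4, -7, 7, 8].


d = |-9-10| + |-2+ 4| + |7+ 7| + |10-7| + |0-8|
  = 19 + 2 + 14 + 3 + 8
  = 46

46


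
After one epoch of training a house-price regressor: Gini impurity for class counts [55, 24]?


Probabilities: [55/79, 24/79] ≈ [0.6962, 0.3038]
Σpᵢ² = (3025 + 576)/79² = 3601/6241
Gini = 1 - Σpᵢ² = 1 - 3601/6241 = 0.423

0.423


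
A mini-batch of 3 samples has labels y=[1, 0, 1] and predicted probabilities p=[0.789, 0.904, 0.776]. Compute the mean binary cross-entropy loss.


L[0] = -ln(0.789) = 0.237
L[1] = -ln(1-0.904) = -ln(0.096) = 2.3434
L[2] = -ln(0.776) = 0.2536
mean = (0.237 + 2.3434 + 0.2536)/3 = 0.9447

0.9447


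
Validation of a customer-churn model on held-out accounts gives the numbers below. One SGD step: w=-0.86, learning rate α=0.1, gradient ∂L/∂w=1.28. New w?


w_new = w - α·∇
= -0.86 - 0.1·1.28
= -0.86 - 0.128
= -0.988

-0.988


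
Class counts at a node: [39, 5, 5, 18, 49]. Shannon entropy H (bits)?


Probabilities: [39/116, 5/116, 5/116, 18/116, 49/116] ≈ [0.3362, 0.0431, 0.0431, 0.1552, 0.4224]
H = -((39/116)·log₂(39/116) + (5/116)·log₂(5/116) + (5/116)·log₂(5/116) + (18/116)·log₂(18/116) + (49/116)·log₂(49/116))
  = 1.862 bits

1.862 bits


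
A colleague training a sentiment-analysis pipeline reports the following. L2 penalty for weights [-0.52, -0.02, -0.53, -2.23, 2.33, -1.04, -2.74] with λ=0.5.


‖w‖₂² = (-0.52)² + (-0.02)² + (-0.53)² + (-2.23)² + (2.33)² + (-1.04)² + (-2.74)²
     = 0.2704 + 0.0004 + 0.2809 + 4.9729 + 5.4289 + 1.0816 + 7.5076
     = 19.5427
λ·‖w‖₂² = 0.5·19.5427 = 9.77135

9.77135


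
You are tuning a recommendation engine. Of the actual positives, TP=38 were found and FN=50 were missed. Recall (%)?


Recall = TP/(TP+FN)
= 38/(38+50)
= 38/88 = 43.18%

43.18%


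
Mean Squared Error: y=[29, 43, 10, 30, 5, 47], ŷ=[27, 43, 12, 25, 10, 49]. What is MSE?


Squared errors: (29-27)²=4, (43-43)²=0, (10-12)²=4, (30-25)²=25, (5-10)²=25, (47-49)²=4
Sum = 62
MSE = 62/6 = 31/3

31/3


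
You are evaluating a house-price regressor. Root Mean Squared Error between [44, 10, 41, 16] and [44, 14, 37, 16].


MSE = 32/4 = 8
RMSE = √(32/4) = 2.8284

2.8284


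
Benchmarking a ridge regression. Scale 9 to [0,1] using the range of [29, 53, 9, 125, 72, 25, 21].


min=9, max=125
(9-9)/(125-9) = 0/116 = 0.0

0.0


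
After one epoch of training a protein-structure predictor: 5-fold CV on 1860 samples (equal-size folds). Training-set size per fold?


Fold size = 1860/5 = 372
Training per fold = 1860 - 372 = 1488

1488


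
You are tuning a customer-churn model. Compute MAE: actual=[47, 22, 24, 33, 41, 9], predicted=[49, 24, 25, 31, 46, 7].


Absolute errors: |47-49|=2, |22-24|=2, |24-25|=1, |33-31|=2, |41-46|=5, |9-7|=2
Sum = 14
MAE = 14/6 = 7/3

7/3


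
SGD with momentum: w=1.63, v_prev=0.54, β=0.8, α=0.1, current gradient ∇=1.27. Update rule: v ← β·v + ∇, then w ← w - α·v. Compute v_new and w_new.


v_new = 0.8·0.54 + 1.27 = 0.432 + 1.27 = 1.702
w_new = 1.63 - 0.1·1.702 = 1.63 - 0.1702 = 1.4598

v_new=1.702, w_new=1.4598


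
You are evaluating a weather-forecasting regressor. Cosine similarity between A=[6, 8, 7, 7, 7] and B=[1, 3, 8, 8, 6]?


A·B = 6·1 + 8·3 + 7·8 + 7·8 + 7·6 = 184
‖A‖ = √247 = 15.7162, ‖B‖ = √174 = 13.1909
cos = 184/(√247·√174) = 184/√42978 = 0.8876

0.8876


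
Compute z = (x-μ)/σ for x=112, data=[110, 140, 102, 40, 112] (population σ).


μ = 100.8, σ = 32.9994
z = (112 - 100.8)/32.9994 = 0.3394

0.3394


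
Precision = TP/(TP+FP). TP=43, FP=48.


Precision = TP/(TP+FP)
= 43/(43+48)
= 43/91 = 47.25%

47.25%


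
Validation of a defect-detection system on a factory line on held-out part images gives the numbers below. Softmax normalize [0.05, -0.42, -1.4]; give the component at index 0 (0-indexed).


Exponentials: e^0.05=1.0513, e^-0.42=0.657, e^-1.4=0.2466
Sum = 1.9549
Softmax = [0.5378, 0.3361, 0.1261]
p[0] = 1.0513/1.9549 = 0.5378

0.5378


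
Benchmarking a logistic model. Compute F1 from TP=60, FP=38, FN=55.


Precision = 60/98 = 0.6122
Recall = 60/115 = 0.5217
F1 = 2·P·R/(P+R) = 2·TP/(2·TP+FP+FN) = 120/(120+38+55) = 120/213 = 0.5634

0.5634


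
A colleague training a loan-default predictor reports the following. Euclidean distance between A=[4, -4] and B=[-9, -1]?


d = √((4+ 9)² + (-4+ 1)²)
  = √(169 + 9)
  = √178 = 13.3417

13.3417


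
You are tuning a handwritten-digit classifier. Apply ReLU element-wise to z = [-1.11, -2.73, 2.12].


ReLU(-1.11) = max(0, -1.11) = 0.0
ReLU(-2.73) = max(0, -2.73) = 0.0
ReLU(2.12) = max(0, 2.12) = 2.12
result = [0.0, 0.0, 2.12]

[0.0, 0.0, 2.12]


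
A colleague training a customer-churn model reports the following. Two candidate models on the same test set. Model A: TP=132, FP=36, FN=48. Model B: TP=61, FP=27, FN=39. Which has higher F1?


Model A: P=132/168=0.7857, R=132/180=0.7333, F1=2PR/(P+R)=2TP/(2TP+FP+FN)=264/348=0.7586
Model B: P=61/88=0.6932, R=61/100=0.61, F1=2PR/(P+R)=2TP/(2TP+FP+FN)=122/188=0.6489
0.7586 > 0.6489 → Model A

Model A


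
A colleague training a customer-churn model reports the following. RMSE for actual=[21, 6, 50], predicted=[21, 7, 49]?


MSE = 2/3 = 0.6667
RMSE = √(2/3) = 0.8165

0.8165


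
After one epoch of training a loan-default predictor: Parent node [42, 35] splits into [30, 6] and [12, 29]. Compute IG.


Parent = [42, 35], H_parent = 0.994
H_left = 0.65 (n=36), H_right = 0.8722 (n=41)
H_children = (36/77)·0.65 + (41/77)·0.8722 = 0.7683
IG = 0.994 - 0.7683 = 0.2257

0.2257


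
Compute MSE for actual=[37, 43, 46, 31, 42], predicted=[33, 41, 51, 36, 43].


Squared errors: (37-33)²=16, (43-41)²=4, (46-51)²=25, (31-36)²=25, (42-43)²=1
Sum = 71
MSE = 71/5 = 71/5

71/5


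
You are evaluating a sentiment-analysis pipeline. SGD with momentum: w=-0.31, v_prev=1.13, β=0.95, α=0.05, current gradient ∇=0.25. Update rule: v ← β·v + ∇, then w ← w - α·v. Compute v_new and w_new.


v_new = 0.95·1.13 + 0.25 = 1.0735 + 0.25 = 1.3235
w_new = -0.31 - 0.05·1.3235 = -0.31 - 0.066175 = -0.376175

v_new=1.3235, w_new=-0.376175


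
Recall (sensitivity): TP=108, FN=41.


Recall = TP/(TP+FN)
= 108/(108+41)
= 108/149 = 72.48%

72.48%


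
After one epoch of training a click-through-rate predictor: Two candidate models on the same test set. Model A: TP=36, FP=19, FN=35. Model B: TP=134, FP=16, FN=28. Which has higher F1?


Model A: P=36/55=0.6545, R=36/71=0.507, F1=2PR/(P+R)=2TP/(2TP+FP+FN)=72/126=0.5714
Model B: P=134/150=0.8933, R=134/162=0.8272, F1=2PR/(P+R)=2TP/(2TP+FP+FN)=268/312=0.859
0.5714 < 0.859 → Model B

Model B


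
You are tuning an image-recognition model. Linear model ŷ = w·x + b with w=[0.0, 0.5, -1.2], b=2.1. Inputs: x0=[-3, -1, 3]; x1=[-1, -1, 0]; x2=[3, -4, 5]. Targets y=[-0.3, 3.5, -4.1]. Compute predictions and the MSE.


ŷ0 = (0.0)·(-3) + (0.5)·(-1) + (-1.2)·(3) + 2.1 = -2.0
ŷ1 = (0.0)·(-1) + (0.5)·(-1) + (-1.2)·(0) + 2.1 = 1.6
ŷ2 = (0.0)·(3) + (0.5)·(-4) + (-1.2)·(5) + 2.1 = -5.9
errors² = [2.89, 3.61, 3.24]
MSE = 9.7400/3 = 3.2467

3.2467


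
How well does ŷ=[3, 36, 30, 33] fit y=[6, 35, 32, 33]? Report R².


ȳ = 26.5
SS_res = Σ(y-ŷ)² = 14
SS_tot = Σ(y-ȳ)² = 565
R² = 1 - SS_res/SS_tot = 1 - 0.0248 = 0.9752

0.9752


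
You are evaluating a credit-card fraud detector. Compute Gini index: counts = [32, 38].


Probabilities: [32/70, 38/70] ≈ [0.4571, 0.5429]
Σpᵢ² = (1024 + 1444)/70² = 2468/4900
Gini = 1 - Σpᵢ² = 1 - 2468/4900 = 0.4963

0.4963


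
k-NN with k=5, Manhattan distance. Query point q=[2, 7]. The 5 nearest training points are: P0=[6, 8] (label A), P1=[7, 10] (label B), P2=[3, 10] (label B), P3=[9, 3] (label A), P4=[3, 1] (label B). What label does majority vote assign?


d(q,P0) = 5  (label A)
d(q,P1) = 8  (label B)
d(q,P2) = 4  (label B)
d(q,P3) = 11  (label A)
d(q,P4) = 7  (label B)
Votes: A=2, B=3
Majority → B

B


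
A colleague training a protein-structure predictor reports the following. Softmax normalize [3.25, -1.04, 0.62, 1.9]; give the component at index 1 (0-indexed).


Exponentials: e^3.25=25.7903, e^-1.04=0.3535, e^0.62=1.8589, e^1.9=6.6859
Sum = 34.6886
Softmax = [0.7435, 0.0102, 0.0536, 0.1927]
p[1] = 0.3535/34.6886 = 0.0102

0.0102


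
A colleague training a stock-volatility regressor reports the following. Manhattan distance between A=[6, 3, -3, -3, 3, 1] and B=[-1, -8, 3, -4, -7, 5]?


d = |6+ 1| + |3+ 8| + |-3-3| + |-3+ 4| + |3+ 7| + |1-5|
  = 7 + 11 + 6 + 1 + 10 + 4
  = 39

39


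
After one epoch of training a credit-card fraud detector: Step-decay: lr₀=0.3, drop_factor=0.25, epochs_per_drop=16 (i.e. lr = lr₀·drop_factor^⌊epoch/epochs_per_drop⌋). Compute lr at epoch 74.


n_drops = ⌊74/16⌋ = 4
lr = 0.3·0.25^4 = 0.3·0.00390625 = 0.001171875

0.001171875


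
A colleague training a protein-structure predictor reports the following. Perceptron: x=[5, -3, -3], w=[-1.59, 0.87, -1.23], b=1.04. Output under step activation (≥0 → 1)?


z = (5)·(-1.59) + (-3)·(0.87) + (-3)·(-1.23) + 1.04
  = -5.83
step(z) = 0 (z<0)

0


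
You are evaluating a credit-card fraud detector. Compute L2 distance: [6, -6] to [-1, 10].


d = √((6+ 1)² + (-6-10)²)
  = √(49 + 256)
  = √305 = 17.4642

17.4642


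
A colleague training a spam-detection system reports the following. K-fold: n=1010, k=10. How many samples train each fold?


Fold size = 1010/10 = 101
Training per fold = 1010 - 101 = 909

909


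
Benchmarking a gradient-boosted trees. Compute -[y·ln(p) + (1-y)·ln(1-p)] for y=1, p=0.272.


BCE = -[y·ln(p) + (1-y)·ln(1-p)]
= -1·ln(0.272) - 0
= -ln(0.272) = 1.302

1.302


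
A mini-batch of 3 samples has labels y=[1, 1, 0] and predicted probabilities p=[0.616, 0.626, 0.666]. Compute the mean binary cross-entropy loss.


L[0] = -ln(0.616) = 0.4845
L[1] = -ln(0.626) = 0.4684
L[2] = -ln(1-0.666) = -ln(0.334) = 1.0966
mean = (0.4845 + 0.4684 + 1.0966)/3 = 0.6832

0.6832


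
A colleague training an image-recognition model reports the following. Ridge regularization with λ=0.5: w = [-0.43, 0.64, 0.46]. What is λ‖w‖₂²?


‖w‖₂² = (-0.43)² + (0.64)² + (0.46)²
     = 0.1849 + 0.4096 + 0.2116
     = 0.8061
λ·‖w‖₂² = 0.5·0.8061 = 0.40305

0.40305


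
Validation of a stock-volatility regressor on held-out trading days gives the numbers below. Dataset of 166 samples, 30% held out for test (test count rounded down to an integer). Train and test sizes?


Test = ⌊166·30/100⌋ = 49
Train = 166 - 49 = 117

Train: 117, Test: 49


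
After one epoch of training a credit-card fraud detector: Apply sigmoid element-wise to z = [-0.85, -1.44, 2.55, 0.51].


σ(-0.85) = 1/(1+e^0.85) = 0.2994
σ(-1.44) = 1/(1+e^1.44) = 0.1915
σ(2.55) = 1/(1+e^-2.55) = 0.9276
σ(0.51) = 1/(1+e^-0.51) = 0.6248
result = [0.2994, 0.1915, 0.9276, 0.6248]

[0.2994, 0.1915, 0.9276, 0.6248]


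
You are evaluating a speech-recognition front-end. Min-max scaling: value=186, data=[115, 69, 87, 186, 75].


min=69, max=186
(186-69)/(186-69) = 117/117 = 1.0

1.0


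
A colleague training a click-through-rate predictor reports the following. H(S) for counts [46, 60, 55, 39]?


Probabilities: [46/200, 60/200, 55/200, 39/200] ≈ [0.23, 0.3, 0.275, 0.195]
H = -((46/200)·log₂(46/200) + (60/200)·log₂(60/200) + (55/200)·log₂(55/200) + (39/200)·log₂(39/200))
  = 1.9808 bits

1.9808 bits


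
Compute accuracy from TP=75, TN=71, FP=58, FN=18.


Accuracy = (TP+TN)/(TP+TN+FP+FN)
= (75+71)/(222)
= 146/222 = 65.77%

65.77%


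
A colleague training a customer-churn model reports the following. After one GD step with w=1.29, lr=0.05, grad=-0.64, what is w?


w_new = w - α·∇
= 1.29 - 0.05·-0.64
= 1.29 + 0.032
= 1.322

1.322


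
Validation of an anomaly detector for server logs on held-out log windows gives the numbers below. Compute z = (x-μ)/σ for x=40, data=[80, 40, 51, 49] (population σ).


μ = 55, σ = 15.0167
z = (40 - 55)/15.0167 = -0.9989

-0.9989


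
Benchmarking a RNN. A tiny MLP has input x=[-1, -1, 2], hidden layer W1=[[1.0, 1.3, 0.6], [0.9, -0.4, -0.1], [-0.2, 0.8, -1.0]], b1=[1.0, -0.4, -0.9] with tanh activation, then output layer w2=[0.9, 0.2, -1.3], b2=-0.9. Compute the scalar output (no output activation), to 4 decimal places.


z1[0] = (1.0)·(-1) + (1.3)·(-1) + (0.6)·(2) + 1.0 = -0.1
z1[1] = (0.9)·(-1) + (-0.4)·(-1) + (-0.1)·(2) - 0.4 = -1.1
z1[2] = (-0.2)·(-1) + (0.8)·(-1) + (-1.0)·(2) - 0.9 = -3.5
h = tanh(z1) = [-0.0997, -0.8005, -0.9982]
output = (0.9)·(-0.0997) + (0.2)·(-0.8005) + (-1.3)·(-0.9982) - 0.9 = 0.1478

0.1478


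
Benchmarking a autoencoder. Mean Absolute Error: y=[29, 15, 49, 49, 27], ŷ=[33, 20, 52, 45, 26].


Absolute errors: |29-33|=4, |15-20|=5, |49-52|=3, |49-45|=4, |27-26|=1
Sum = 17
MAE = 17/5 = 17/5

17/5


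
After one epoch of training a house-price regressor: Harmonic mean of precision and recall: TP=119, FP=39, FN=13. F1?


Precision = 119/158 = 0.7532
Recall = 119/132 = 0.9015
F1 = 2·P·R/(P+R) = 2·TP/(2·TP+FP+FN) = 238/(238+39+13) = 238/290 = 0.8207

0.8207


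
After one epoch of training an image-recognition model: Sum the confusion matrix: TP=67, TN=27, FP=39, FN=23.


Total = TP + TN + FP + FN
= 67 + 27 + 39 + 23
= 156
(Predicted positive: 106, predicted negative: 50)

156


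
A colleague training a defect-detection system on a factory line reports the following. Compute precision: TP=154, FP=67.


Precision = TP/(TP+FP)
= 154/(154+67)
= 154/221 = 69.68%

69.68%


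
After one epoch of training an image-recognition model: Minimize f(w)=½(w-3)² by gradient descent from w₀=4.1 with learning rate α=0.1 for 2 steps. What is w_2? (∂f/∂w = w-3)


step 1: grad = 4.1-3 = 1.1; w = 4.1 - 0.1·(1.1) = 3.99
step 2: grad = 3.99-3 = 0.99; w = 3.99 - 0.1·(0.99) = 3.891

3.891


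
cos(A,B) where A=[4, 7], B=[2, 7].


A·B = 4·2 + 7·7 = 57
‖A‖ = √65 = 8.0623, ‖B‖ = √53 = 7.2801
cos = 57/(√65·√53) = 57/√3445 = 0.9711

0.9711


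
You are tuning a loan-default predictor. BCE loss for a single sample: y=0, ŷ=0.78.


BCE = -[y·ln(p) + (1-y)·ln(1-p)]
= -0 - 1·ln(1-0.78)
= -ln(0.22) = 1.5141

1.5141


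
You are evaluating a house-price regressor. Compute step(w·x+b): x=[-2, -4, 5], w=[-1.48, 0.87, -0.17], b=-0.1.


z = (-2)·(-1.48) + (-4)·(0.87) + (5)·(-0.17) - 0.1
  = -1.47
step(z) = 0 (z<0)

0


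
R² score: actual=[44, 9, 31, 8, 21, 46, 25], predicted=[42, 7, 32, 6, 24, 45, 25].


ȳ = 26.2857
SS_res = Σ(y-ŷ)² = 23
SS_tot = Σ(y-ȳ)² = 1387.43
R² = 1 - SS_res/SS_tot = 1 - 0.0166 = 0.9834

0.9834


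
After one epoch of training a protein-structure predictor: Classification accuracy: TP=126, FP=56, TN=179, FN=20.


Accuracy = (TP+TN)/(TP+TN+FP+FN)
= (126+179)/(381)
= 305/381 = 80.05%

80.05%


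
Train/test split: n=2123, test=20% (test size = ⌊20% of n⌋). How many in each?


Test = ⌊2123·20/100⌋ = 424
Train = 2123 - 424 = 1699

Train: 1699, Test: 424


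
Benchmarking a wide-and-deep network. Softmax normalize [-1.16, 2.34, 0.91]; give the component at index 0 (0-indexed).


Exponentials: e^-1.16=0.3135, e^2.34=10.3812, e^0.91=2.4843
Sum = 13.179
Softmax = [0.0238, 0.7877, 0.1885]
p[0] = 0.3135/13.179 = 0.0238

0.0238


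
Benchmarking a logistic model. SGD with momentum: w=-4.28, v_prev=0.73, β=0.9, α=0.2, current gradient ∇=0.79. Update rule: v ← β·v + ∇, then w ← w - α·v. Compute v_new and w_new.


v_new = 0.9·0.73 + 0.79 = 0.657 + 0.79 = 1.447
w_new = -4.28 - 0.2·1.447 = -4.28 - 0.2894 = -4.5694

v_new=1.447, w_new=-4.5694


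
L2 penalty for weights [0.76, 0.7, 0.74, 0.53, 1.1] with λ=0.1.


‖w‖₂² = (0.76)² + (0.7)² + (0.74)² + (0.53)² + (1.1)²
     = 0.5776 + 0.49 + 0.5476 + 0.2809 + 1.21
     = 3.1061
λ·‖w‖₂² = 0.1·3.1061 = 0.31061

0.31061


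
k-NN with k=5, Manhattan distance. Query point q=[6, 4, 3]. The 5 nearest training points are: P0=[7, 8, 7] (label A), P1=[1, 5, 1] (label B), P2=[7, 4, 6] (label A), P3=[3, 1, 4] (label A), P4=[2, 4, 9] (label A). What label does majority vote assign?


d(q,P0) = 9  (label A)
d(q,P1) = 8  (label B)
d(q,P2) = 4  (label A)
d(q,P3) = 7  (label A)
d(q,P4) = 10  (label A)
Votes: A=4, B=1
Majority → A

A


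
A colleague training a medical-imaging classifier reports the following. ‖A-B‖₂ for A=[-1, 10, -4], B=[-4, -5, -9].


d = √((-1+ 4)² + (10+ 5)² + (-4+ 9)²)
  = √(9 + 225 + 25)
  = √259 = 16.0935

16.0935


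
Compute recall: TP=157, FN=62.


Recall = TP/(TP+FN)
= 157/(157+62)
= 157/219 = 71.69%

71.69%


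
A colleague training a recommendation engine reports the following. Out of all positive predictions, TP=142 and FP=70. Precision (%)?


Precision = TP/(TP+FP)
= 142/(142+70)
= 142/212 = 66.98%

66.98%


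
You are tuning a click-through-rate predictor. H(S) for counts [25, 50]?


Probabilities: [25/75, 50/75] ≈ [0.3333, 0.6667]
H = -((25/75)·log₂(25/75) + (50/75)·log₂(50/75))
  = 0.9183 bits

0.9183 bits


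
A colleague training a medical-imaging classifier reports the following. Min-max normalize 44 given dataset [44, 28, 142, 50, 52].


min=28, max=142
(44-28)/(142-28) = 16/114 = 0.1404

0.1404


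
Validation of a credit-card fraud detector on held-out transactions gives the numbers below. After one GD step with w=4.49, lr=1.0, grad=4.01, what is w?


w_new = w - α·∇
= 4.49 - 1.0·4.01
= 4.49 - 4.01
= 0.48

0.48


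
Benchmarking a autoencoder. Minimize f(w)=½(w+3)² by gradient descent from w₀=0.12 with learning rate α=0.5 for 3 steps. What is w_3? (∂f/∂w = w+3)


step 1: grad = 0.12+3 = 3.12; w = 0.12 - 0.5·(3.12) = -1.44
step 2: grad = -1.44+3 = 1.56; w = -1.44 - 0.5·(1.56) = -2.22
step 3: grad = -2.22+3 = 0.78; w = -2.22 - 0.5·(0.78) = -2.61

-2.61


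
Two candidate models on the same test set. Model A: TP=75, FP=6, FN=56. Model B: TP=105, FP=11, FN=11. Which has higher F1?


Model A: P=75/81=0.9259, R=75/131=0.5725, F1=2PR/(P+R)=2TP/(2TP+FP+FN)=150/212=0.7075
Model B: P=105/116=0.9052, R=105/116=0.9052, F1=2PR/(P+R)=2TP/(2TP+FP+FN)=210/232=0.9052
0.7075 < 0.9052 → Model B

Model B


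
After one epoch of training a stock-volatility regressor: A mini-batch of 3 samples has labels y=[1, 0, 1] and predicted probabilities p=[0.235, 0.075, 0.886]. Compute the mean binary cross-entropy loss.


L[0] = -ln(0.235) = 1.4482
L[1] = -ln(1-0.075) = -ln(0.925) = 0.078
L[2] = -ln(0.886) = 0.121
mean = (1.4482 + 0.078 + 0.121)/3 = 0.5491

0.5491


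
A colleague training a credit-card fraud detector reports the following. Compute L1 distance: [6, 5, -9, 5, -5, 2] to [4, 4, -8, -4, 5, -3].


d = |6-4| + |5-4| + |-9+ 8| + |5+ 4| + |-5-5| + |2+ 3|
  = 2 + 1 + 1 + 9 + 10 + 5
  = 28

28


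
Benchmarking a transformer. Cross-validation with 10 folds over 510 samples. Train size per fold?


Fold size = 510/10 = 51
Training per fold = 510 - 51 = 459

459


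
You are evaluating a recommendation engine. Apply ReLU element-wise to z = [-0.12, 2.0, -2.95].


ReLU(-0.12) = max(0, -0.12) = 0.0
ReLU(2.0) = max(0, 2.0) = 2.0
ReLU(-2.95) = max(0, -2.95) = 0.0
result = [0.0, 2.0, 0.0]

[0.0, 2.0, 0.0]


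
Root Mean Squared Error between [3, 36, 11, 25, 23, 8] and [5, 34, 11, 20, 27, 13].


MSE = 74/6 = 12.3333
RMSE = √(74/6) = 3.5119

3.5119


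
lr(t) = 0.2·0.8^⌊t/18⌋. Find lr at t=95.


n_drops = ⌊95/18⌋ = 5
lr = 0.2·0.8^5 = 0.2·0.32768 = 0.065536

0.065536


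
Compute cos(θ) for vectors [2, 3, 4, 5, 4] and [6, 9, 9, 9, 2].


A·B = 2·6 + 3·9 + 4·9 + 5·9 + 4·2 = 128
‖A‖ = √70 = 8.3666, ‖B‖ = √283 = 16.8226
cos = 128/(√70·√283) = 128/√19810 = 0.9094

0.9094


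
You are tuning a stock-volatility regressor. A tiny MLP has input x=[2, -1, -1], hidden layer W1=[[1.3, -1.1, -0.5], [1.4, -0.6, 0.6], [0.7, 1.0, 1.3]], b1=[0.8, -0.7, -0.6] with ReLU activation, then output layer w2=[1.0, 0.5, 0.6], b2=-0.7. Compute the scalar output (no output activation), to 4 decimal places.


z1[0] = (1.3)·(2) + (-1.1)·(-1) + (-0.5)·(-1) + 0.8 = 5.0
z1[1] = (1.4)·(2) + (-0.6)·(-1) + (0.6)·(-1) - 0.7 = 2.1
z1[2] = (0.7)·(2) + (1.0)·(-1) + (1.3)·(-1) - 0.6 = -1.5
h = ReLU(z1) = [5.0, 2.1, 0.0]
output = (1.0)·(5.0) + (0.5)·(2.1) + (0.6)·(0.0) - 0.7 = 5.35

5.35


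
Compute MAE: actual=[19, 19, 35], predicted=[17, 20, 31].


Absolute errors: |19-17|=2, |19-20|=1, |35-31|=4
Sum = 7
MAE = 7/3 = 7/3

7/3


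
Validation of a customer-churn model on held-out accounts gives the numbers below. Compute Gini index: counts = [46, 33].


Probabilities: [46/79, 33/79] ≈ [0.5823, 0.4177]
Σpᵢ² = (2116 + 1089)/79² = 3205/6241
Gini = 1 - Σpᵢ² = 1 - 3205/6241 = 0.4865

0.4865


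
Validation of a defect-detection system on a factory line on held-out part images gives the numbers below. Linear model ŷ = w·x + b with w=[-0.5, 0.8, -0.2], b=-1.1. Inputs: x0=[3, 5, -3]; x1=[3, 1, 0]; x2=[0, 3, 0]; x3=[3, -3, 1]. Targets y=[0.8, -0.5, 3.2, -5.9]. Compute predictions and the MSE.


ŷ0 = (-0.5)·(3) + (0.8)·(5) + (-0.2)·(-3) - 1.1 = 2.0
ŷ1 = (-0.5)·(3) + (0.8)·(1) + (-0.2)·(0) - 1.1 = -1.8
ŷ2 = (-0.5)·(0) + (0.8)·(3) + (-0.2)·(0) - 1.1 = 1.3
ŷ3 = (-0.5)·(3) + (0.8)·(-3) + (-0.2)·(1) - 1.1 = -5.2
errors² = [1.44, 1.69, 3.61, 0.49]
MSE = 7.2300/4 = 1.8075

1.8075


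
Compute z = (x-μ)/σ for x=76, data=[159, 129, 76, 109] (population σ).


μ = 118.25, σ = 30.1942
z = (76 - 118.25)/30.1942 = -1.3993

-1.3993


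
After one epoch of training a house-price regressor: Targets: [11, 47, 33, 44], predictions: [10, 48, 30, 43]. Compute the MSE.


Squared errors: (11-10)²=1, (47-48)²=1, (33-30)²=9, (44-43)²=1
Sum = 12
MSE = 12/4 = 3

3


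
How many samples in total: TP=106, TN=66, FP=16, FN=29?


Total = TP + TN + FP + FN
= 106 + 66 + 16 + 29
= 217
(Predicted positive: 122, predicted negative: 95)

217


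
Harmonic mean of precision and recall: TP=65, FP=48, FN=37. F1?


Precision = 65/113 = 0.5752
Recall = 65/102 = 0.6373
F1 = 2·P·R/(P+R) = 2·TP/(2·TP+FP+FN) = 130/(130+48+37) = 130/215 = 0.6047

0.6047


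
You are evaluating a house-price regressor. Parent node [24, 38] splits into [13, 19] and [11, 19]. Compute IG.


Parent = [24, 38], H_parent = 0.9629
H_left = 0.9745 (n=32), H_right = 0.9481 (n=30)
H_children = (32/62)·0.9745 + (30/62)·0.9481 = 0.9617
IG = 0.9629 - 0.9617 = 0.0012

0.0012


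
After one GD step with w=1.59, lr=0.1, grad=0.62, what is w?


w_new = w - α·∇
= 1.59 - 0.1·0.62
= 1.59 - 0.062
= 1.528

1.528


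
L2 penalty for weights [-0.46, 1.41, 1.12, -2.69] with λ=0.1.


‖w‖₂² = (-0.46)² + (1.41)² + (1.12)² + (-2.69)²
     = 0.2116 + 1.9881 + 1.2544 + 7.2361
     = 10.6902
λ·‖w‖₂² = 0.1·10.6902 = 1.06902

1.06902


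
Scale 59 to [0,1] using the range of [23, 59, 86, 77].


min=23, max=86
(59-23)/(86-23) = 36/63 = 0.5714

0.5714


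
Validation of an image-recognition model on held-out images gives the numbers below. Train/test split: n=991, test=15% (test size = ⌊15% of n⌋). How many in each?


Test = ⌊991·15/100⌋ = 148
Train = 991 - 148 = 843

Train: 843, Test: 148


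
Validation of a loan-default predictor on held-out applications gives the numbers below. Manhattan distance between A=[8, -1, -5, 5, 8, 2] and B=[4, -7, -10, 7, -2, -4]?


d = |8-4| + |-1+ 7| + |-5+ 10| + |5-7| + |8+ 2| + |2+ 4|
  = 4 + 6 + 5 + 2 + 10 + 6
  = 33

33


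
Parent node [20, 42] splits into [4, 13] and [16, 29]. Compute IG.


Parent = [20, 42], H_parent = 0.9072
H_left = 0.7871 (n=17), H_right = 0.9389 (n=45)
H_children = (17/62)·0.7871 + (45/62)·0.9389 = 0.8973
IG = 0.9072 - 0.8973 = 0.0099

0.0099


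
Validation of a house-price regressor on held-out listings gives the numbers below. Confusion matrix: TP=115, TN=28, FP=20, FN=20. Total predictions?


Total = TP + TN + FP + FN
= 115 + 28 + 20 + 20
= 183
(Predicted positive: 135, predicted negative: 48)

183


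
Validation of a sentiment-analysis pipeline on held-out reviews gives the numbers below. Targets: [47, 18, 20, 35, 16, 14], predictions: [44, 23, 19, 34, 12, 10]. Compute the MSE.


Squared errors: (47-44)²=9, (18-23)²=25, (20-19)²=1, (35-34)²=1, (16-12)²=16, (14-10)²=16
Sum = 68
MSE = 68/6 = 34/3

34/3


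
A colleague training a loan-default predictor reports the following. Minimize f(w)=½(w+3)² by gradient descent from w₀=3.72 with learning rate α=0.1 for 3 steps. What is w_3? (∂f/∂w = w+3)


step 1: grad = 3.72+3 = 6.72; w = 3.72 - 0.1·(6.72) = 3.048
step 2: grad = 3.048+3 = 6.048; w = 3.048 - 0.1·(6.048) = 2.4432
step 3: grad = 2.4432+3 = 5.4432; w = 2.4432 - 0.1·(5.4432) = 1.89888

1.89888


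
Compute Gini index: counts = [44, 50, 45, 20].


Probabilities: [44/159, 50/159, 45/159, 20/159] ≈ [0.2767, 0.3145, 0.283, 0.1258]
Σpᵢ² = (1936 + 2500 + 2025 + 400)/159² = 6861/25281
Gini = 1 - Σpᵢ² = 1 - 6861/25281 = 0.7286

0.7286


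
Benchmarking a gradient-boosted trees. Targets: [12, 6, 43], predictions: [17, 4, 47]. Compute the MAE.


Absolute errors: |12-17|=5, |6-4|=2, |43-47|=4
Sum = 11
MAE = 11/3 = 11/3

11/3


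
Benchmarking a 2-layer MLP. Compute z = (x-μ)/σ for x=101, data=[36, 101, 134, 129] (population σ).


μ = 100, σ = 39.032
z = (101 - 100)/39.032 = 0.0256

0.0256


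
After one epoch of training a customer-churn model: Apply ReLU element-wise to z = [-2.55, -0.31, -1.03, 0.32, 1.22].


ReLU(-2.55) = max(0, -2.55) = 0.0
ReLU(-0.31) = max(0, -0.31) = 0.0
ReLU(-1.03) = max(0, -1.03) = 0.0
ReLU(0.32) = max(0, 0.32) = 0.32
ReLU(1.22) = max(0, 1.22) = 1.22
result = [0.0, 0.0, 0.0, 0.32, 1.22]

[0.0, 0.0, 0.0, 0.32, 1.22]


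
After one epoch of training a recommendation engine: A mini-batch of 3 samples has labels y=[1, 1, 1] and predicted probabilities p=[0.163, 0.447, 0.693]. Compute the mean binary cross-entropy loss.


L[0] = -ln(0.163) = 1.814
L[1] = -ln(0.447) = 0.8052
L[2] = -ln(0.693) = 0.3667
mean = (1.814 + 0.8052 + 0.3667)/3 = 0.9953

0.9953


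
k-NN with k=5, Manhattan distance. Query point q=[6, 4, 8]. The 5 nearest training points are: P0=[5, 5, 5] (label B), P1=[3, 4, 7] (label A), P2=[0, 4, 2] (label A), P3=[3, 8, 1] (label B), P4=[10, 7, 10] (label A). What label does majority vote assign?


d(q,P0) = 5  (label B)
d(q,P1) = 4  (label A)
d(q,P2) = 12  (label A)
d(q,P3) = 14  (label B)
d(q,P4) = 9  (label A)
Votes: A=3, B=2
Majority → A

A


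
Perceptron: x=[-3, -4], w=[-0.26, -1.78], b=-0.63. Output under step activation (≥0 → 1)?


z = (-3)·(-0.26) + (-4)·(-1.78) - 0.63
  = 7.27
step(z) = 1 (z≥0)

1


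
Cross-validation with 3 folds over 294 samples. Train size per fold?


Fold size = 294/3 = 98
Training per fold = 294 - 98 = 196

196


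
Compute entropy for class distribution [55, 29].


Probabilities: [55/84, 29/84] ≈ [0.6548, 0.3452]
H = -((55/84)·log₂(55/84) + (29/84)·log₂(29/84))
  = 0.9297 bits

0.9297 bits


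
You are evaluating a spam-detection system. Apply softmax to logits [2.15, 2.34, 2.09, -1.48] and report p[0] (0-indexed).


Exponentials: e^2.15=8.5849, e^2.34=10.3812, e^2.09=8.0849, e^-1.48=0.2276
Sum = 27.2786
Softmax = [0.3147, 0.3806, 0.2964, 0.0083]
p[0] = 8.5849/27.2786 = 0.3147

0.3147


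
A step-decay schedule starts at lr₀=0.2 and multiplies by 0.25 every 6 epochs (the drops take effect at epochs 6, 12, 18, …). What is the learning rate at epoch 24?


n_drops = ⌊24/6⌋ = 4
lr = 0.2·0.25^4 = 0.2·0.00390625 = 0.00078125

0.00078125


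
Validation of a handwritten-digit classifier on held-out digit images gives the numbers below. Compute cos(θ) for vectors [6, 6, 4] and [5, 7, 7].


A·B = 6·5 + 6·7 + 4·7 = 100
‖A‖ = √88 = 9.3808, ‖B‖ = √123 = 11.0905
cos = 100/(√88·√123) = 100/√10824 = 0.9612

0.9612


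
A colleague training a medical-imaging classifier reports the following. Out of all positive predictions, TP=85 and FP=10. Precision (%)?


Precision = TP/(TP+FP)
= 85/(85+10)
= 85/95 = 89.47%

89.47%


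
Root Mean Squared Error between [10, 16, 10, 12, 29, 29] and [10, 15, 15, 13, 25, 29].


MSE = 43/6 = 7.1667
RMSE = √(43/6) = 2.6771

2.6771


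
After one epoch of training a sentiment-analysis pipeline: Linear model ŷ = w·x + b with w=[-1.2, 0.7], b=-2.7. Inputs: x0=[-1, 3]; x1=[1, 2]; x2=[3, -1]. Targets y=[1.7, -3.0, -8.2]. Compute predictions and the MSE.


ŷ0 = (-1.2)·(-1) + (0.7)·(3) - 2.7 = 0.6
ŷ1 = (-1.2)·(1) + (0.7)·(2) - 2.7 = -2.5
ŷ2 = (-1.2)·(3) + (0.7)·(-1) - 2.7 = -7.0
errors² = [1.21, 0.25, 1.44]
MSE = 2.9000/3 = 0.9667

0.9667


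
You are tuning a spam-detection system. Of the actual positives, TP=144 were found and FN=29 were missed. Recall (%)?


Recall = TP/(TP+FN)
= 144/(144+29)
= 144/173 = 83.24%

83.24%


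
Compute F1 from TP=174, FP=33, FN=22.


Precision = 174/207 = 0.8406
Recall = 174/196 = 0.8878
F1 = 2·P·R/(P+R) = 2·TP/(2·TP+FP+FN) = 348/(348+33+22) = 348/403 = 0.8635

0.8635


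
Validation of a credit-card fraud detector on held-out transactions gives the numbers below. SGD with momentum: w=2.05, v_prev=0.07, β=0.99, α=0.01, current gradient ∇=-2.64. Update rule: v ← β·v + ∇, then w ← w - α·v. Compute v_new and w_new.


v_new = 0.99·0.07 - 2.64 = 0.0693 - 2.64 = -2.5707
w_new = 2.05 - 0.01·-2.5707 = 2.05 + 0.025707 = 2.075707

v_new=-2.5707, w_new=2.075707


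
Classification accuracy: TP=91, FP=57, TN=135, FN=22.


Accuracy = (TP+TN)/(TP+TN+FP+FN)
= (91+135)/(305)
= 226/305 = 74.1%

74.1%


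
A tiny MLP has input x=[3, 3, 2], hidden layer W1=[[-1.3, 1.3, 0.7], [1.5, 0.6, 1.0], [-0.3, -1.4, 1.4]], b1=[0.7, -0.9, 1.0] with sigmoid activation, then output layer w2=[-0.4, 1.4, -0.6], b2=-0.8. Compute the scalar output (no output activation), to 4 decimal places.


z1[0] = (-1.3)·(3) + (1.3)·(3) + (0.7)·(2) + 0.7 = 2.1
z1[1] = (1.5)·(3) + (0.6)·(3) + (1.0)·(2) - 0.9 = 7.4
z1[2] = (-0.3)·(3) + (-1.4)·(3) + (1.4)·(2) + 1.0 = -1.3
h = sigmoid(z1) = [0.8909, 0.9994, 0.2142]
output = (-0.4)·(0.8909) + (1.4)·(0.9994) + (-0.6)·(0.2142) - 0.8 = 0.1143

0.1143


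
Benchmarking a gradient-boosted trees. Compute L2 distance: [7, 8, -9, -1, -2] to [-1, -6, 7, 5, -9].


d = √((7+ 1)² + (8+ 6)² + (-9-7)² + (-1-5)² + (-2+ 9)²)
  = √(64 + 196 + 256 + 36 + 49)
  = √601 = 24.5153

24.5153


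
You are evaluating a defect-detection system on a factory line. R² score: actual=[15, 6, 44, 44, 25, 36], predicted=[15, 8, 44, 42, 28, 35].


ȳ = 28.3333
SS_res = Σ(y-ŷ)² = 18
SS_tot = Σ(y-ȳ)² = 1237.33
R² = 1 - SS_res/SS_tot = 1 - 0.0145 = 0.9855

0.9855


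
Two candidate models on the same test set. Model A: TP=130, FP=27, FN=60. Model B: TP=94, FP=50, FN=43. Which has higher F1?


Model A: P=130/157=0.828, R=130/190=0.6842, F1=2PR/(P+R)=2TP/(2TP+FP+FN)=260/347=0.7493
Model B: P=94/144=0.6528, R=94/137=0.6861, F1=2PR/(P+R)=2TP/(2TP+FP+FN)=188/281=0.669
0.7493 > 0.669 → Model A

Model A


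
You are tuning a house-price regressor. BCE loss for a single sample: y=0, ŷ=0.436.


BCE = -[y·ln(p) + (1-y)·ln(1-p)]
= -0 - 1·ln(1-0.436)
= -ln(0.564) = 0.5727

0.5727


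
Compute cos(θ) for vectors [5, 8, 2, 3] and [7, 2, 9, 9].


A·B = 5·7 + 8·2 + 2·9 + 3·9 = 96
‖A‖ = √102 = 10.0995, ‖B‖ = √215 = 14.6629
cos = 96/(√102·√215) = 96/√21930 = 0.6483

0.6483


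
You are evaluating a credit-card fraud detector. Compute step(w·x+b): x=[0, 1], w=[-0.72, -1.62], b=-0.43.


z = (0)·(-0.72) + (1)·(-1.62) - 0.43
  = -2.05
step(z) = 0 (z<0)

0


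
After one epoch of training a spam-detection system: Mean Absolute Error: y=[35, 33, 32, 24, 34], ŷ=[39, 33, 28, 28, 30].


Absolute errors: |35-39|=4, |33-33|=0, |32-28|=4, |24-28|=4, |34-30|=4
Sum = 16
MAE = 16/5 = 16/5

16/5


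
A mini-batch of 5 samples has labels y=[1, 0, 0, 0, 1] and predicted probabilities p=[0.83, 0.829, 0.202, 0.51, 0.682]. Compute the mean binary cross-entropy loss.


L[0] = -ln(0.83) = 0.1863
L[1] = -ln(1-0.829) = -ln(0.171) = 1.7661
L[2] = -ln(1-0.202) = -ln(0.798) = 0.2256
L[3] = -ln(1-0.51) = -ln(0.49) = 0.7133
L[4] = -ln(0.682) = 0.3827
mean = (0.1863 + 1.7661 + 0.2256 + 0.7133 + 0.3827)/5 = 0.6548

0.6548


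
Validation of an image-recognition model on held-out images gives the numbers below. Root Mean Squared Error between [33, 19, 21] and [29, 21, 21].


MSE = 20/3 = 6.6667
RMSE = √(20/3) = 2.582

2.582


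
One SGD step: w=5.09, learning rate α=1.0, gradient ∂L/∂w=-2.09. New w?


w_new = w - α·∇
= 5.09 - 1.0·-2.09
= 5.09 + 2.09
= 7.18

7.18


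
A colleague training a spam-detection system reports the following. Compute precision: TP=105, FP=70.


Precision = TP/(TP+FP)
= 105/(105+70)
= 105/175 = 60.0%

60.0%


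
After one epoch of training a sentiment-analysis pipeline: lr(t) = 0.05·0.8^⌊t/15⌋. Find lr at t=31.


n_drops = ⌊31/15⌋ = 2
lr = 0.05·0.8^2 = 0.05·0.64 = 0.032

0.032


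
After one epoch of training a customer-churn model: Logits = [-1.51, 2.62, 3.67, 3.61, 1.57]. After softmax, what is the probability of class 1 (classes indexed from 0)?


Exponentials: e^-1.51=0.2209, e^2.62=13.7357, e^3.67=39.2519, e^3.61=36.9661, e^1.57=4.8066
Sum = 94.9812
Softmax = [0.0023, 0.1446, 0.4133, 0.3892, 0.0506]
p[1] = 13.7357/94.9812 = 0.1446

0.1446


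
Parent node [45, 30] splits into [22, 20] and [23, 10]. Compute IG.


Parent = [45, 30], H_parent = 0.971
H_left = 0.9984 (n=42), H_right = 0.885 (n=33)
H_children = (42/75)·0.9984 + (33/75)·0.885 = 0.9485
IG = 0.971 - 0.9485 = 0.0225

0.0225


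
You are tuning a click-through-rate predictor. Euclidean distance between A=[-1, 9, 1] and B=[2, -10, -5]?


d = √((-1-2)² + (9+ 10)² + (1+ 5)²)
  = √(9 + 361 + 36)
  = √406 = 20.1494

20.1494


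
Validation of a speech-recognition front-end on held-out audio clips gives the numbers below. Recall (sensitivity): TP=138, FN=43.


Recall = TP/(TP+FN)
= 138/(138+43)
= 138/181 = 76.24%

76.24%


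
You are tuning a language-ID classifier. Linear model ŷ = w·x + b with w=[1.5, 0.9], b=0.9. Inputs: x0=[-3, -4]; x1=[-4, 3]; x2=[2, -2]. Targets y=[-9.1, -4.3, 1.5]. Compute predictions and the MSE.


ŷ0 = (1.5)·(-3) + (0.9)·(-4) + 0.9 = -7.2
ŷ1 = (1.5)·(-4) + (0.9)·(3) + 0.9 = -2.4
ŷ2 = (1.5)·(2) + (0.9)·(-2) + 0.9 = 2.1
errors² = [3.61, 3.61, 0.36]
MSE = 7.5800/3 = 2.5267

2.5267


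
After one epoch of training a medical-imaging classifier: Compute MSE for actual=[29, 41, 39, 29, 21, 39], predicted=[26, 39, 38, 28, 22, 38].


Squared errors: (29-26)²=9, (41-39)²=4, (39-38)²=1, (29-28)²=1, (21-22)²=1, (39-38)²=1
Sum = 17
MSE = 17/6 = 17/6

17/6


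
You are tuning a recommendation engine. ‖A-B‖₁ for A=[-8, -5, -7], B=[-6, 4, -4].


d = |-8+ 6| + |-5-4| + |-7+ 4|
  = 2 + 9 + 3
  = 14

14


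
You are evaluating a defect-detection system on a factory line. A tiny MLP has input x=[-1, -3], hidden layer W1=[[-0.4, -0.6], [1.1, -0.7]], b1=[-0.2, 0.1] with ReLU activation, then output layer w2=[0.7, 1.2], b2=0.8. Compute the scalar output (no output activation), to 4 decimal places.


z1[0] = (-0.4)·(-1) + (-0.6)·(-3) - 0.2 = 2.0
z1[1] = (1.1)·(-1) + (-0.7)·(-3) + 0.1 = 1.1
h = ReLU(z1) = [2.0, 1.1]
output = (0.7)·(2.0) + (1.2)·(1.1) + 0.8 = 3.52

3.52


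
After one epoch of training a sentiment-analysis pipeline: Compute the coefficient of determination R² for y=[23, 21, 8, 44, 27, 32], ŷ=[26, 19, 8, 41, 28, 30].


ȳ = 25.8333
SS_res = Σ(y-ŷ)² = 27
SS_tot = Σ(y-ȳ)² = 718.83
R² = 1 - SS_res/SS_tot = 1 - 0.0376 = 0.9624

0.9624


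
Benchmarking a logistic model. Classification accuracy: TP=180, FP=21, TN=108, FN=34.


Accuracy = (TP+TN)/(TP+TN+FP+FN)
= (180+108)/(343)
= 288/343 = 83.97%

83.97%


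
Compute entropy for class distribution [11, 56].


Probabilities: [11/67, 56/67] ≈ [0.1642, 0.8358]
H = -((11/67)·log₂(11/67) + (56/67)·log₂(56/67))
  = 0.6442 bits

0.6442 bits


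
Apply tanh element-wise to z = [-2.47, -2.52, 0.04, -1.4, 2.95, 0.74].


tanh(-2.47) = -0.9858
tanh(-2.52) = -0.9871
tanh(0.04) = 0.04
tanh(-1.4) = -0.8854
tanh(2.95) = 0.9945
tanh(0.74) = 0.6291
result = [-0.9858, -0.9871, 0.04, -0.8854, 0.9945, 0.6291]

[-0.9858, -0.9871, 0.04, -0.8854, 0.9945, 0.6291]


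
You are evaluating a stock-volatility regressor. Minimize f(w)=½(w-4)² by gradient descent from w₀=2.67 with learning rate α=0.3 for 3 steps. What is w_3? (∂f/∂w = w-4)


step 1: grad = 2.67-4 = -1.33; w = 2.67 - 0.3·(-1.33) = 3.069
step 2: grad = 3.069-4 = -0.931; w = 3.069 - 0.3·(-0.931) = 3.3483
step 3: grad = 3.3483-4 = -0.6517; w = 3.3483 - 0.3·(-0.6517) = 3.54381

3.54381


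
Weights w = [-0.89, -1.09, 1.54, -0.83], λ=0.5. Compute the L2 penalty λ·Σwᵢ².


‖w‖₂² = (-0.89)² + (-1.09)² + (1.54)² + (-0.83)²
     = 0.7921 + 1.1881 + 2.3716 + 0.6889
     = 5.0407
λ·‖w‖₂² = 0.5·5.0407 = 2.52035

2.52035
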